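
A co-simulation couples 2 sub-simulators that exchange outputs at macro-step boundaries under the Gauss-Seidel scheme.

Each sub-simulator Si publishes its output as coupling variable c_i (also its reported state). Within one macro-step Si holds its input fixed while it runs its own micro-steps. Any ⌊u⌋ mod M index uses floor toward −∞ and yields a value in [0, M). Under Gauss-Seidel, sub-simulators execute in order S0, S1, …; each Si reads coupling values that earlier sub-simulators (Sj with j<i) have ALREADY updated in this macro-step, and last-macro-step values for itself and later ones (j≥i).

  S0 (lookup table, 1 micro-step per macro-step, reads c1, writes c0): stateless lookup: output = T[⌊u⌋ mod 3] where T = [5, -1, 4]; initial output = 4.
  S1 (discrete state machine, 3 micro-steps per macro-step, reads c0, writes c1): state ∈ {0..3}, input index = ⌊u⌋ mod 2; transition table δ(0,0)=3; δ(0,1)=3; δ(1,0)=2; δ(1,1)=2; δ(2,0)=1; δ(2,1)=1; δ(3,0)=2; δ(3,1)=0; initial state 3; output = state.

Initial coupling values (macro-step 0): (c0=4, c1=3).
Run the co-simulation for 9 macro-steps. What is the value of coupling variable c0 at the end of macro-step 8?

c0 at macro-step 8 = 5

macro 1: S0 reads c1=3 → after 1×micro: 5; S1 reads c0=5 → after 3×micro: 0 ⇒ (c0=5, c1=0)
macro 2: S0 reads c1=0 → after 1×micro: 5; S1 reads c0=5 → after 3×micro: 3 ⇒ (c0=5, c1=3)
macro 3: S0 reads c1=3 → after 1×micro: 5; S1 reads c0=5 → after 3×micro: 0 ⇒ (c0=5, c1=0)
macro 4: S0 reads c1=0 → after 1×micro: 5; S1 reads c0=5 → after 3×micro: 3 ⇒ (c0=5, c1=3)
macro 5: S0 reads c1=3 → after 1×micro: 5; S1 reads c0=5 → after 3×micro: 0 ⇒ (c0=5, c1=0)
macro 6: S0 reads c1=0 → after 1×micro: 5; S1 reads c0=5 → after 3×micro: 3 ⇒ (c0=5, c1=3)
macro 7: S0 reads c1=3 → after 1×micro: 5; S1 reads c0=5 → after 3×micro: 0 ⇒ (c0=5, c1=0)
macro 8: S0 reads c1=0 → after 1×micro: 5; S1 reads c0=5 → after 3×micro: 3 ⇒ (c0=5, c1=3)
macro 9: S0 reads c1=3 → after 1×micro: 5; S1 reads c0=5 → after 3×micro: 0 ⇒ (c0=5, c1=0)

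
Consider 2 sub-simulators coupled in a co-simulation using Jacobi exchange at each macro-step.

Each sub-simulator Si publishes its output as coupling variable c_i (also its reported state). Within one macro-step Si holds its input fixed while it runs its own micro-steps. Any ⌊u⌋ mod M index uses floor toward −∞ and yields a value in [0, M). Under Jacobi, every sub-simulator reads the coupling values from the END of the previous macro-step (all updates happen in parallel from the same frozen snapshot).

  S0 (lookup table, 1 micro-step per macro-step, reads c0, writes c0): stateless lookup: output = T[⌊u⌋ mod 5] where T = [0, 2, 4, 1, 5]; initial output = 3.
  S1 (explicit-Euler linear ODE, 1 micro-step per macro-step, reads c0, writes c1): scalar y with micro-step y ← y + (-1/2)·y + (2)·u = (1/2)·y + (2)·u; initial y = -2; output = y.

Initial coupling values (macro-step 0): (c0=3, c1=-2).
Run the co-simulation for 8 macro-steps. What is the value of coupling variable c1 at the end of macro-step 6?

c1 at macro-step 6 = 249/32

macro 1: S0 reads c0=3 → after 1×micro: 1; S1 reads c0=3 → after 1×micro: 5 ⇒ (c0=1, c1=5)
macro 2: S0 reads c0=1 → after 1×micro: 2; S1 reads c0=1 → after 1×micro: 9/2 ⇒ (c0=2, c1=9/2)
macro 3: S0 reads c0=2 → after 1×micro: 4; S1 reads c0=2 → after 1×micro: 25/4 ⇒ (c0=4, c1=25/4)
macro 4: S0 reads c0=4 → after 1×micro: 5; S1 reads c0=4 → after 1×micro: 89/8 ⇒ (c0=5, c1=89/8)
macro 5: S0 reads c0=5 → after 1×micro: 0; S1 reads c0=5 → after 1×micro: 249/16 ⇒ (c0=0, c1=249/16)
macro 6: S0 reads c0=0 → after 1×micro: 0; S1 reads c0=0 → after 1×micro: 249/32 ⇒ (c0=0, c1=249/32)
macro 7: S0 reads c0=0 → after 1×micro: 0; S1 reads c0=0 → after 1×micro: 249/64 ⇒ (c0=0, c1=249/64)
macro 8: S0 reads c0=0 → after 1×micro: 0; S1 reads c0=0 → after 1×micro: 249/128 ⇒ (c0=0, c1=249/128)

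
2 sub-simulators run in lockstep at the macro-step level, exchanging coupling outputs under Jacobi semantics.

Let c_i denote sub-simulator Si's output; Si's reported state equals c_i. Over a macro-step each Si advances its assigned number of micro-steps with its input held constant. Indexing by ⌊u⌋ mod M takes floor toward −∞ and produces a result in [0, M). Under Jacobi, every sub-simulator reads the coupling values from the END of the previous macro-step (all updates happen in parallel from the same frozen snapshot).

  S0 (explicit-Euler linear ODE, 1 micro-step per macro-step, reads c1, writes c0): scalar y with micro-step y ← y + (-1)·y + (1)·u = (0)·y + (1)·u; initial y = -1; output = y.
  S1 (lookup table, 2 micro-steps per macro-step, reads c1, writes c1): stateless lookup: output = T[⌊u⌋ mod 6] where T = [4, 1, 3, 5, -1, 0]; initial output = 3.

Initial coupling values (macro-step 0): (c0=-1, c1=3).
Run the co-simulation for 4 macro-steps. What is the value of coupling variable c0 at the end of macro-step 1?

c0 at macro-step 1 = 3

macro 1: S0 reads c1=3 → after 1×micro: 3; S1 reads c1=3 → after 2×micro: 5 ⇒ (c0=3, c1=5)
macro 2: S0 reads c1=5 → after 1×micro: 5; S1 reads c1=5 → after 2×micro: 0 ⇒ (c0=5, c1=0)
macro 3: S0 reads c1=0 → after 1×micro: 0; S1 reads c1=0 → after 2×micro: 4 ⇒ (c0=0, c1=4)
macro 4: S0 reads c1=4 → after 1×micro: 4; S1 reads c1=4 → after 2×micro: -1 ⇒ (c0=4, c1=-1)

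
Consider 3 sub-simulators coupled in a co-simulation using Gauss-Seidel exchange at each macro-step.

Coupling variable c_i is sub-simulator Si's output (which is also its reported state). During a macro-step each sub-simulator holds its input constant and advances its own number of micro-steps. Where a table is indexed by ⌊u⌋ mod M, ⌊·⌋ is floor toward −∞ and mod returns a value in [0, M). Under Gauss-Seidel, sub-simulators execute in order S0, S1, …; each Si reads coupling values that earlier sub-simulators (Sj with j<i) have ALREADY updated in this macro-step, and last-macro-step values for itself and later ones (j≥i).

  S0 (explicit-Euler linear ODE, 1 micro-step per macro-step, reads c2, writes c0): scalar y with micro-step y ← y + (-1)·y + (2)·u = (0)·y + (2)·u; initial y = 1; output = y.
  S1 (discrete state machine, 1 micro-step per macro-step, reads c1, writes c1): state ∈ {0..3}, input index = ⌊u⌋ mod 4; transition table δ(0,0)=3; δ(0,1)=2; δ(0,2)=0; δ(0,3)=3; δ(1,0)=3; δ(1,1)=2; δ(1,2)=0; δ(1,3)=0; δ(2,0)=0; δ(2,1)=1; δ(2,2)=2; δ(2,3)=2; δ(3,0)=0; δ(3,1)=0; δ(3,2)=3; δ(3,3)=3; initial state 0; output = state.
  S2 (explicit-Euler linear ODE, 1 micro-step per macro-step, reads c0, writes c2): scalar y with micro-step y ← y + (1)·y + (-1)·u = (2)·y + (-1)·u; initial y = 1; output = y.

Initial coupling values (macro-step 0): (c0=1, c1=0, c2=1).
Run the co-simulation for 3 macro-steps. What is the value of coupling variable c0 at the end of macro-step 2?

c0 at macro-step 2 = 0

macro 1: S0 reads c2=1 → after 1×micro: 2; S1 reads c1=0 → after 1×micro: 3; S2 reads c0=2 → after 1×micro: 0 ⇒ (c0=2, c1=3, c2=0)
macro 2: S0 reads c2=0 → after 1×micro: 0; S1 reads c1=3 → after 1×micro: 3; S2 reads c0=0 → after 1×micro: 0 ⇒ (c0=0, c1=3, c2=0)
macro 3: S0 reads c2=0 → after 1×micro: 0; S1 reads c1=3 → after 1×micro: 3; S2 reads c0=0 → after 1×micro: 0 ⇒ (c0=0, c1=3, c2=0)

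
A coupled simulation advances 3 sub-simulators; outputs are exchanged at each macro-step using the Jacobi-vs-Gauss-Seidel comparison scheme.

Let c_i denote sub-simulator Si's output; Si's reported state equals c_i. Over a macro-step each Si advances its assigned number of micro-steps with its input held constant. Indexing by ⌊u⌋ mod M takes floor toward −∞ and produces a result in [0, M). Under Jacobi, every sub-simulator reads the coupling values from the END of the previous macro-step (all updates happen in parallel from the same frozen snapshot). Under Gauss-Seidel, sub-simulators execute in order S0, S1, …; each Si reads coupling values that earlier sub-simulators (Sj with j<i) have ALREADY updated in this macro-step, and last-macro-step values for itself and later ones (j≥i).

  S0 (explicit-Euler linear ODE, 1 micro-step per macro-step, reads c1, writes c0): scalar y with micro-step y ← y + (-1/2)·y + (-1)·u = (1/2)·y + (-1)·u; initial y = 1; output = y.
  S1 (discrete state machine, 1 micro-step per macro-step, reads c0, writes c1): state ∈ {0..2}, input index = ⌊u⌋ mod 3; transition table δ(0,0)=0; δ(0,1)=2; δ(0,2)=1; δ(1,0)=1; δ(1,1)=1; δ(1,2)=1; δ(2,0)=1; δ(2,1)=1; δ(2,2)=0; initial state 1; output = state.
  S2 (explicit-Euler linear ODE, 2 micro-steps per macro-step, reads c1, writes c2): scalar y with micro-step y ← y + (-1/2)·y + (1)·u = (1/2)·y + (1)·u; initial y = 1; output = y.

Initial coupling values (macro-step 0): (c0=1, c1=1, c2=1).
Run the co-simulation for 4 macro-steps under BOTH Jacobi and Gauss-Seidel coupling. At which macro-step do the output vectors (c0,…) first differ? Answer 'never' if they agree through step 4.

first divergence at macro-step: never

[Jacobi] macro 1: S0 reads c1=1 → after 1×micro: -1/2; S1 reads c0=1 → after 1×micro: 1; S2 reads c1=1 → after 2×micro: 7/4 ⇒ (c0=-1/2, c1=1, c2=7/4)
[Jacobi] macro 2: S0 reads c1=1 → after 1×micro: -5/4; S1 reads c0=-1/2 → after 1×micro: 1; S2 reads c1=1 → after 2×micro: 31/16 ⇒ (c0=-5/4, c1=1, c2=31/16)
[Jacobi] macro 3: S0 reads c1=1 → after 1×micro: -13/8; S1 reads c0=-5/4 → after 1×micro: 1; S2 reads c1=1 → after 2×micro: 127/64 ⇒ (c0=-13/8, c1=1, c2=127/64)
[Jacobi] macro 4: S0 reads c1=1 → after 1×micro: -29/16; S1 reads c0=-13/8 → after 1×micro: 1; S2 reads c1=1 → after 2×micro: 511/256 ⇒ (c0=-29/16, c1=1, c2=511/256)
[Gauss-Seidel] macro 1: S0 reads c1=1 → after 1×micro: -1/2; S1 reads c0=-1/2 → after 1×micro: 1; S2 reads c1=1 → after 2×micro: 7/4 ⇒ (c0=-1/2, c1=1, c2=7/4)
[Gauss-Seidel] macro 2: S0 reads c1=1 → after 1×micro: -5/4; S1 reads c0=-5/4 → after 1×micro: 1; S2 reads c1=1 → after 2×micro: 31/16 ⇒ (c0=-5/4, c1=1, c2=31/16)
[Gauss-Seidel] macro 3: S0 reads c1=1 → after 1×micro: -13/8; S1 reads c0=-13/8 → after 1×micro: 1; S2 reads c1=1 → after 2×micro: 127/64 ⇒ (c0=-13/8, c1=1, c2=127/64)
[Gauss-Seidel] macro 4: S0 reads c1=1 → after 1×micro: -29/16; S1 reads c0=-29/16 → after 1×micro: 1; S2 reads c1=1 → after 2×micro: 511/256 ⇒ (c0=-29/16, c1=1, c2=511/256)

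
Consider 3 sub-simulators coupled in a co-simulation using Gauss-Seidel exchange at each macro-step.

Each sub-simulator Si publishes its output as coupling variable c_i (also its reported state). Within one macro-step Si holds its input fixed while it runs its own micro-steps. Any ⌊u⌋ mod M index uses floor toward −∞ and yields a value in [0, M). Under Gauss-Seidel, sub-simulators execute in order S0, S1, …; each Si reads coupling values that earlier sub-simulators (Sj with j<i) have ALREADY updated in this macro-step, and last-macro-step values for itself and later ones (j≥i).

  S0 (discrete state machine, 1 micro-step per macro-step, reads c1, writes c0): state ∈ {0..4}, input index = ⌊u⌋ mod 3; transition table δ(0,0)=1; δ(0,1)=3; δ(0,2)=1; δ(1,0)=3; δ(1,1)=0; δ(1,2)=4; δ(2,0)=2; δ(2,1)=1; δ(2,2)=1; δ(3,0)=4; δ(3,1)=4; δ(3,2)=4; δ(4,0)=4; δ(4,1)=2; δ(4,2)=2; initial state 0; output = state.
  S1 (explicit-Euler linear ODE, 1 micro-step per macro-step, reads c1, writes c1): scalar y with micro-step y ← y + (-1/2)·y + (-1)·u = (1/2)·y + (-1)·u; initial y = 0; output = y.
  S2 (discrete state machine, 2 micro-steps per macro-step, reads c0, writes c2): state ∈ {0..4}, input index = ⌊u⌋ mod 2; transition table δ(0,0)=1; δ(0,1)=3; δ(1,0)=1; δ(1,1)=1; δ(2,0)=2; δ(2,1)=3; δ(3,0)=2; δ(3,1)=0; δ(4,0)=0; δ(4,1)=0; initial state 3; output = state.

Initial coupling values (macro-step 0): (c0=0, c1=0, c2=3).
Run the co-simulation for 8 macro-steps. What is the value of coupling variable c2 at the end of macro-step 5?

c2 at macro-step 5 = 2

macro 1: S0 reads c1=0 → after 1×micro: 1; S1 reads c1=0 → after 1×micro: 0; S2 reads c0=1 → after 2×micro: 3 ⇒ (c0=1, c1=0, c2=3)
macro 2: S0 reads c1=0 → after 1×micro: 3; S1 reads c1=0 → after 1×micro: 0; S2 reads c0=3 → after 2×micro: 3 ⇒ (c0=3, c1=0, c2=3)
macro 3: S0 reads c1=0 → after 1×micro: 4; S1 reads c1=0 → after 1×micro: 0; S2 reads c0=4 → after 2×micro: 2 ⇒ (c0=4, c1=0, c2=2)
macro 4: S0 reads c1=0 → after 1×micro: 4; S1 reads c1=0 → after 1×micro: 0; S2 reads c0=4 → after 2×micro: 2 ⇒ (c0=4, c1=0, c2=2)
macro 5: S0 reads c1=0 → after 1×micro: 4; S1 reads c1=0 → after 1×micro: 0; S2 reads c0=4 → after 2×micro: 2 ⇒ (c0=4, c1=0, c2=2)
macro 6: S0 reads c1=0 → after 1×micro: 4; S1 reads c1=0 → after 1×micro: 0; S2 reads c0=4 → after 2×micro: 2 ⇒ (c0=4, c1=0, c2=2)
macro 7: S0 reads c1=0 → after 1×micro: 4; S1 reads c1=0 → after 1×micro: 0; S2 reads c0=4 → after 2×micro: 2 ⇒ (c0=4, c1=0, c2=2)
macro 8: S0 reads c1=0 → after 1×micro: 4; S1 reads c1=0 → after 1×micro: 0; S2 reads c0=4 → after 2×micro: 2 ⇒ (c0=4, c1=0, c2=2)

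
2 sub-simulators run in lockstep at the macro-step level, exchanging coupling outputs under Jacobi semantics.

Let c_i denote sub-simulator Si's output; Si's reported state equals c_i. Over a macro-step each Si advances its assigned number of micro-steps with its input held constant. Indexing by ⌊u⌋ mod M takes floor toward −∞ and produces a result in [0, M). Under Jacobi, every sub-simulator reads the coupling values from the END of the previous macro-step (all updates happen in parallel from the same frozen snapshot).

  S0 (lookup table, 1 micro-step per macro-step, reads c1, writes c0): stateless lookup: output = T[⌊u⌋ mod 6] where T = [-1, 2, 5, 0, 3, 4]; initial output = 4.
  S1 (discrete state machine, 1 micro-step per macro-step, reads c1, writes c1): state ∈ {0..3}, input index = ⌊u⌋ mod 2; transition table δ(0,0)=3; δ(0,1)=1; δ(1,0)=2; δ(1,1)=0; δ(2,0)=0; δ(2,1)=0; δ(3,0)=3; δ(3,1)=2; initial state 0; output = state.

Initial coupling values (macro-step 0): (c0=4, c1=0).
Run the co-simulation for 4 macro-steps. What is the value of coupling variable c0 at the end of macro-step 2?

macro 1: S0 reads c1=0 → after 1×micro: -1; S1 reads c1=0 → after 1×micro: 3 ⇒ (c0=-1, c1=3)
macro 2: S0 reads c1=3 → after 1×micro: 0; S1 reads c1=3 → after 1×micro: 2 ⇒ (c0=0, c1=2)
macro 3: S0 reads c1=2 → after 1×micro: 5; S1 reads c1=2 → after 1×micro: 0 ⇒ (c0=5, c1=0)
macro 4: S0 reads c1=0 → after 1×micro: -1; S1 reads c1=0 → after 1×micro: 3 ⇒ (c0=-1, c1=3)

c0 at macro-step 2 = 0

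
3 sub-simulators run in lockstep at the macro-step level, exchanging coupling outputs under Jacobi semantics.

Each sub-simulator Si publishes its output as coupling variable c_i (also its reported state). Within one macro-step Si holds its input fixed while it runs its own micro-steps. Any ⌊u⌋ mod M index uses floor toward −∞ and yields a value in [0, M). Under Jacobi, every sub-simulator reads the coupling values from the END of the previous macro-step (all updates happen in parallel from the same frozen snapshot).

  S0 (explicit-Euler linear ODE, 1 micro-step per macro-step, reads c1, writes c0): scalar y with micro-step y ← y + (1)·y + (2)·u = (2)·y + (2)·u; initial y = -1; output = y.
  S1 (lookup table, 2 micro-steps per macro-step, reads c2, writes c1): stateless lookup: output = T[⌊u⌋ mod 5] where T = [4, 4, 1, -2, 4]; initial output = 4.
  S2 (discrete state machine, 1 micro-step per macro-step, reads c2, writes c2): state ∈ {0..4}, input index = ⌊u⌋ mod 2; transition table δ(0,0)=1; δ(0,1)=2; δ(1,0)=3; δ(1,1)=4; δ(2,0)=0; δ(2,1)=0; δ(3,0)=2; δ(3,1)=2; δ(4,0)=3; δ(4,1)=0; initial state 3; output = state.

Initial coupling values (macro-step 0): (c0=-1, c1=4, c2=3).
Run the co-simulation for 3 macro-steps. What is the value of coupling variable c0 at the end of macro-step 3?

macro 1: S0 reads c1=4 → after 1×micro: 6; S1 reads c2=3 → after 2×micro: -2; S2 reads c2=3 → after 1×micro: 2 ⇒ (c0=6, c1=-2, c2=2)
macro 2: S0 reads c1=-2 → after 1×micro: 8; S1 reads c2=2 → after 2×micro: 1; S2 reads c2=2 → after 1×micro: 0 ⇒ (c0=8, c1=1, c2=0)
macro 3: S0 reads c1=1 → after 1×micro: 18; S1 reads c2=0 → after 2×micro: 4; S2 reads c2=0 → after 1×micro: 1 ⇒ (c0=18, c1=4, c2=1)

c0 at macro-step 3 = 18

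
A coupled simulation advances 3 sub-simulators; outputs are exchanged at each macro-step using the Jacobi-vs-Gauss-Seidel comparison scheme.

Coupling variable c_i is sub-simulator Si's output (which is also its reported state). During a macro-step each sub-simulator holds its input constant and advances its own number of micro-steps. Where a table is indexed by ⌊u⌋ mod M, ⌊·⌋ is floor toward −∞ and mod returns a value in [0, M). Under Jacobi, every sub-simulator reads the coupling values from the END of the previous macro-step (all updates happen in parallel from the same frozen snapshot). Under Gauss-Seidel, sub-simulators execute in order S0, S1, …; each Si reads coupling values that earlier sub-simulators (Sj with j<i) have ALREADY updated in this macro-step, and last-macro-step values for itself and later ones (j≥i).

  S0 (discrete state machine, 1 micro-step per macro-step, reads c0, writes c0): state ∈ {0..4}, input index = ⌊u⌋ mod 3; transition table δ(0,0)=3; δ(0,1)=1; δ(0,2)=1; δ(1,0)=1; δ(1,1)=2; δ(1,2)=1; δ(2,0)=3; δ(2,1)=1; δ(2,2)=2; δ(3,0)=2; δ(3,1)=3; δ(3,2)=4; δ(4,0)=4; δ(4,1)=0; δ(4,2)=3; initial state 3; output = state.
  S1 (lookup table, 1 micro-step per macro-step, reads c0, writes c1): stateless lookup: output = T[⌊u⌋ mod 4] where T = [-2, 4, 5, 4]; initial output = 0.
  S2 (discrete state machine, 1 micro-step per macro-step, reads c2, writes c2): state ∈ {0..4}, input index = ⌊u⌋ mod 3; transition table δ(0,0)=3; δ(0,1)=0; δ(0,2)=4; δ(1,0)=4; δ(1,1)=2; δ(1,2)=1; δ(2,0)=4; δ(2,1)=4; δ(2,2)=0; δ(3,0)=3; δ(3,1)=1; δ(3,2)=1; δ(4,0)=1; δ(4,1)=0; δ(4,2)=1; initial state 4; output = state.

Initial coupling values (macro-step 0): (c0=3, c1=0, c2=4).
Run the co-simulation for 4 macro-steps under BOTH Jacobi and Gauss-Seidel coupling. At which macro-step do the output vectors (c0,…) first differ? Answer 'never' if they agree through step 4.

first divergence at macro-step: 1

[Jacobi] macro 1: S0 reads c0=3 → after 1×micro: 2; S1 reads c0=3 → after 1×micro: 4; S2 reads c2=4 → after 1×micro: 0 ⇒ (c0=2, c1=4, c2=0)
[Jacobi] macro 2: S0 reads c0=2 → after 1×micro: 2; S1 reads c0=2 → after 1×micro: 5; S2 reads c2=0 → after 1×micro: 3 ⇒ (c0=2, c1=5, c2=3)
[Jacobi] macro 3: S0 reads c0=2 → after 1×micro: 2; S1 reads c0=2 → after 1×micro: 5; S2 reads c2=3 → after 1×micro: 3 ⇒ (c0=2, c1=5, c2=3)
[Jacobi] macro 4: S0 reads c0=2 → after 1×micro: 2; S1 reads c0=2 → after 1×micro: 5; S2 reads c2=3 → after 1×micro: 3 ⇒ (c0=2, c1=5, c2=3)
[Gauss-Seidel] macro 1: S0 reads c0=3 → after 1×micro: 2; S1 reads c0=2 → after 1×micro: 5; S2 reads c2=4 → after 1×micro: 0 ⇒ (c0=2, c1=5, c2=0)
[Gauss-Seidel] macro 2: S0 reads c0=2 → after 1×micro: 2; S1 reads c0=2 → after 1×micro: 5; S2 reads c2=0 → after 1×micro: 3 ⇒ (c0=2, c1=5, c2=3)
[Gauss-Seidel] macro 3: S0 reads c0=2 → after 1×micro: 2; S1 reads c0=2 → after 1×micro: 5; S2 reads c2=3 → after 1×micro: 3 ⇒ (c0=2, c1=5, c2=3)
[Gauss-Seidel] macro 4: S0 reads c0=2 → after 1×micro: 2; S1 reads c0=2 → after 1×micro: 5; S2 reads c2=3 → after 1×micro: 3 ⇒ (c0=2, c1=5, c2=3)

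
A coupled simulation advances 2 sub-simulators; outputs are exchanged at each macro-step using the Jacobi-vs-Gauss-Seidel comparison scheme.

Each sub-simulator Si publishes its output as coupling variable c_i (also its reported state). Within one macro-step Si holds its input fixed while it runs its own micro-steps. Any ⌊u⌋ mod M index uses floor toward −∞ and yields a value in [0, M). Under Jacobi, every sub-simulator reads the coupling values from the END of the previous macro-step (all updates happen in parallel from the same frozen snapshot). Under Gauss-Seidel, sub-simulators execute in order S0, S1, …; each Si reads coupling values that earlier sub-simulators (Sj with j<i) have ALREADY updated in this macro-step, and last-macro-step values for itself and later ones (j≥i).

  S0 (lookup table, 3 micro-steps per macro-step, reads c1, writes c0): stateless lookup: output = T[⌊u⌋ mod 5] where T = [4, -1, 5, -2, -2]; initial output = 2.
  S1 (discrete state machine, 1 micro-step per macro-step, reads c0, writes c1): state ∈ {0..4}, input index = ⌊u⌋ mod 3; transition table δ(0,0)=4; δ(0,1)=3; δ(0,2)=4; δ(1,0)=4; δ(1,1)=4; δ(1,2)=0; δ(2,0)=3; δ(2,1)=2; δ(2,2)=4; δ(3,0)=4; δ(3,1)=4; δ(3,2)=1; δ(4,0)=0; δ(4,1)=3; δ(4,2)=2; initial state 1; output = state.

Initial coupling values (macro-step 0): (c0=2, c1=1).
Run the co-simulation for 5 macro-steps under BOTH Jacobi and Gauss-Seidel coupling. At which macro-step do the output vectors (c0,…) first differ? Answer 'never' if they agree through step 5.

first divergence at macro-step: 2

[Jacobi] macro 1: S0 reads c1=1 → after 3×micro: -1; S1 reads c0=2 → after 1×micro: 0 ⇒ (c0=-1, c1=0)
[Jacobi] macro 2: S0 reads c1=0 → after 3×micro: 4; S1 reads c0=-1 → after 1×micro: 4 ⇒ (c0=4, c1=4)
[Jacobi] macro 3: S0 reads c1=4 → after 3×micro: -2; S1 reads c0=4 → after 1×micro: 3 ⇒ (c0=-2, c1=3)
[Jacobi] macro 4: S0 reads c1=3 → after 3×micro: -2; S1 reads c0=-2 → after 1×micro: 4 ⇒ (c0=-2, c1=4)
[Jacobi] macro 5: S0 reads c1=4 → after 3×micro: -2; S1 reads c0=-2 → after 1×micro: 3 ⇒ (c0=-2, c1=3)
[Gauss-Seidel] macro 1: S0 reads c1=1 → after 3×micro: -1; S1 reads c0=-1 → after 1×micro: 0 ⇒ (c0=-1, c1=0)
[Gauss-Seidel] macro 2: S0 reads c1=0 → after 3×micro: 4; S1 reads c0=4 → after 1×micro: 3 ⇒ (c0=4, c1=3)
[Gauss-Seidel] macro 3: S0 reads c1=3 → after 3×micro: -2; S1 reads c0=-2 → after 1×micro: 4 ⇒ (c0=-2, c1=4)
[Gauss-Seidel] macro 4: S0 reads c1=4 → after 3×micro: -2; S1 reads c0=-2 → after 1×micro: 3 ⇒ (c0=-2, c1=3)
[Gauss-Seidel] macro 5: S0 reads c1=3 → after 3×micro: -2; S1 reads c0=-2 → after 1×micro: 4 ⇒ (c0=-2, c1=4)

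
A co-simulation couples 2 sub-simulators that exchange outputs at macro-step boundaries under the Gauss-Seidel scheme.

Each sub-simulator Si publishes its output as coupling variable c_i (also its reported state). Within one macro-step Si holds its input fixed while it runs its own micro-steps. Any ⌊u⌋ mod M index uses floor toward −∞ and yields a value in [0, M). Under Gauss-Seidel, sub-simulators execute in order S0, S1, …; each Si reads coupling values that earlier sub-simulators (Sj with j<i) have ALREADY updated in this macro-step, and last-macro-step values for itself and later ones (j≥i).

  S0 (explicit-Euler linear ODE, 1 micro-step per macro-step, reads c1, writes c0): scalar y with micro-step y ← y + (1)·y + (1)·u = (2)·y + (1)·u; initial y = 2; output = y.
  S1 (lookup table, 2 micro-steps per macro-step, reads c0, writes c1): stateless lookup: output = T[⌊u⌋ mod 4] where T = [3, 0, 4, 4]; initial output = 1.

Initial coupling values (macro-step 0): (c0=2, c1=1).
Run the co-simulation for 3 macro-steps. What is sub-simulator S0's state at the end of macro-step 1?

S0 state at macro-step 1 = 5

macro 1: S0 reads c1=1 → after 1×micro: 5; S1 reads c0=5 → after 2×micro: 0 ⇒ (c0=5, c1=0)
macro 2: S0 reads c1=0 → after 1×micro: 10; S1 reads c0=10 → after 2×micro: 4 ⇒ (c0=10, c1=4)
macro 3: S0 reads c1=4 → after 1×micro: 24; S1 reads c0=24 → after 2×micro: 3 ⇒ (c0=24, c1=3)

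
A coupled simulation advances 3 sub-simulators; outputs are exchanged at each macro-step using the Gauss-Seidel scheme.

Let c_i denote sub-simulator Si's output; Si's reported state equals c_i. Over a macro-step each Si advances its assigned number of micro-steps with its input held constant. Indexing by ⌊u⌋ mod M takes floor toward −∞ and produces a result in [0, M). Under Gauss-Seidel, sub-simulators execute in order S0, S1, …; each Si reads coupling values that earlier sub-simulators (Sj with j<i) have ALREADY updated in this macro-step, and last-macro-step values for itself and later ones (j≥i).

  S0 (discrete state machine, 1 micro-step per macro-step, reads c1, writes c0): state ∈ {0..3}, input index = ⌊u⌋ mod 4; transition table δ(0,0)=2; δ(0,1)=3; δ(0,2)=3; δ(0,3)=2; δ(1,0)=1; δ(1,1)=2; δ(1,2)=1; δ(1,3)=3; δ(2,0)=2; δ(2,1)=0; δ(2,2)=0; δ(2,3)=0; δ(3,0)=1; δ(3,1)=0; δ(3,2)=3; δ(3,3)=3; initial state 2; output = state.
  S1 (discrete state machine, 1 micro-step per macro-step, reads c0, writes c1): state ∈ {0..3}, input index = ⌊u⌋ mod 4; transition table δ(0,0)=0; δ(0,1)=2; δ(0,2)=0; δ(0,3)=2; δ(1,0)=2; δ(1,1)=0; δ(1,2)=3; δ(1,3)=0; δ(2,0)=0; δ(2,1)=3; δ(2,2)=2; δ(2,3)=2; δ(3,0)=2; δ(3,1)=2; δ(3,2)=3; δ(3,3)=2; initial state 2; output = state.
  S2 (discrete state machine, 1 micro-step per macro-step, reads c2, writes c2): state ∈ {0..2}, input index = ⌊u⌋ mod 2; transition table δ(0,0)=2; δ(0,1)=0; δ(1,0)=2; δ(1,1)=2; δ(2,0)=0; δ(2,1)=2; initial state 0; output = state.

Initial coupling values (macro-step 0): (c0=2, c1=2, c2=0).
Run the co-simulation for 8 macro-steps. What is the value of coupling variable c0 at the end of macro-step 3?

macro 1: S0 reads c1=2 → after 1×micro: 0; S1 reads c0=0 → after 1×micro: 0; S2 reads c2=0 → after 1×micro: 2 ⇒ (c0=0, c1=0, c2=2)
macro 2: S0 reads c1=0 → after 1×micro: 2; S1 reads c0=2 → after 1×micro: 0; S2 reads c2=2 → after 1×micro: 0 ⇒ (c0=2, c1=0, c2=0)
macro 3: S0 reads c1=0 → after 1×micro: 2; S1 reads c0=2 → after 1×micro: 0; S2 reads c2=0 → after 1×micro: 2 ⇒ (c0=2, c1=0, c2=2)
macro 4: S0 reads c1=0 → after 1×micro: 2; S1 reads c0=2 → after 1×micro: 0; S2 reads c2=2 → after 1×micro: 0 ⇒ (c0=2, c1=0, c2=0)
macro 5: S0 reads c1=0 → after 1×micro: 2; S1 reads c0=2 → after 1×micro: 0; S2 reads c2=0 → after 1×micro: 2 ⇒ (c0=2, c1=0, c2=2)
macro 6: S0 reads c1=0 → after 1×micro: 2; S1 reads c0=2 → after 1×micro: 0; S2 reads c2=2 → after 1×micro: 0 ⇒ (c0=2, c1=0, c2=0)
macro 7: S0 reads c1=0 → after 1×micro: 2; S1 reads c0=2 → after 1×micro: 0; S2 reads c2=0 → after 1×micro: 2 ⇒ (c0=2, c1=0, c2=2)
macro 8: S0 reads c1=0 → after 1×micro: 2; S1 reads c0=2 → after 1×micro: 0; S2 reads c2=2 → after 1×micro: 0 ⇒ (c0=2, c1=0, c2=0)

c0 at macro-step 3 = 2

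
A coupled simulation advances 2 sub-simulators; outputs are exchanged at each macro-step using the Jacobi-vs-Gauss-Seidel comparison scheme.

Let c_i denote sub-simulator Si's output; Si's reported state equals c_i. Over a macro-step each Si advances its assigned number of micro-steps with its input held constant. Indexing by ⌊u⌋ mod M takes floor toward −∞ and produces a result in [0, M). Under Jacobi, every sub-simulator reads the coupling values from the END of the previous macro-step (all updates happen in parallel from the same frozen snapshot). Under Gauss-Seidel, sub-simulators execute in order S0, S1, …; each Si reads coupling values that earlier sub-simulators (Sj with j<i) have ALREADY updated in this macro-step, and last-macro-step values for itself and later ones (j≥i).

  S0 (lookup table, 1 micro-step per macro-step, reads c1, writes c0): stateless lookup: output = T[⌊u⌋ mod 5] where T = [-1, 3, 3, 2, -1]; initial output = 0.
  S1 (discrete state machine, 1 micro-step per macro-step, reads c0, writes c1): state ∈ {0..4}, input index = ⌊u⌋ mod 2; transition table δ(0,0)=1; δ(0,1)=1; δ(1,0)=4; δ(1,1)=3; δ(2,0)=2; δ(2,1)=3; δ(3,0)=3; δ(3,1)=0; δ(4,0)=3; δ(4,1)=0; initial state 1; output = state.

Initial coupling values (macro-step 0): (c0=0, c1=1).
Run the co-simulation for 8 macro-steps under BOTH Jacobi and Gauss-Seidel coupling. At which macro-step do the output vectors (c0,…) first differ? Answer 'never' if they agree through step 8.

[Jacobi] macro 1: S0 reads c1=1 → after 1×micro: 3; S1 reads c0=0 → after 1×micro: 4 ⇒ (c0=3, c1=4)
[Jacobi] macro 2: S0 reads c1=4 → after 1×micro: -1; S1 reads c0=3 → after 1×micro: 0 ⇒ (c0=-1, c1=0)
[Jacobi] macro 3: S0 reads c1=0 → after 1×micro: -1; S1 reads c0=-1 → after 1×micro: 1 ⇒ (c0=-1, c1=1)
[Jacobi] macro 4: S0 reads c1=1 → after 1×micro: 3; S1 reads c0=-1 → after 1×micro: 3 ⇒ (c0=3, c1=3)
[Jacobi] macro 5: S0 reads c1=3 → after 1×micro: 2; S1 reads c0=3 → after 1×micro: 0 ⇒ (c0=2, c1=0)
[Jacobi] macro 6: S0 reads c1=0 → after 1×micro: -1; S1 reads c0=2 → after 1×micro: 1 ⇒ (c0=-1, c1=1)
[Jacobi] macro 7: S0 reads c1=1 → after 1×micro: 3; S1 reads c0=-1 → after 1×micro: 3 ⇒ (c0=3, c1=3)
[Jacobi] macro 8: S0 reads c1=3 → after 1×micro: 2; S1 reads c0=3 → after 1×micro: 0 ⇒ (c0=2, c1=0)
[Gauss-Seidel] macro 1: S0 reads c1=1 → after 1×micro: 3; S1 reads c0=3 → after 1×micro: 3 ⇒ (c0=3, c1=3)
[Gauss-Seidel] macro 2: S0 reads c1=3 → after 1×micro: 2; S1 reads c0=2 → after 1×micro: 3 ⇒ (c0=2, c1=3)
[Gauss-Seidel] macro 3: S0 reads c1=3 → after 1×micro: 2; S1 reads c0=2 → after 1×micro: 3 ⇒ (c0=2, c1=3)
[Gauss-Seidel] macro 4: S0 reads c1=3 → after 1×micro: 2; S1 reads c0=2 → after 1×micro: 3 ⇒ (c0=2, c1=3)
[Gauss-Seidel] macro 5: S0 reads c1=3 → after 1×micro: 2; S1 reads c0=2 → after 1×micro: 3 ⇒ (c0=2, c1=3)
[Gauss-Seidel] macro 6: S0 reads c1=3 → after 1×micro: 2; S1 reads c0=2 → after 1×micro: 3 ⇒ (c0=2, c1=3)
[Gauss-Seidel] macro 7: S0 reads c1=3 → after 1×micro: 2; S1 reads c0=2 → after 1×micro: 3 ⇒ (c0=2, c1=3)
[Gauss-Seidel] macro 8: S0 reads c1=3 → after 1×micro: 2; S1 reads c0=2 → after 1×micro: 3 ⇒ (c0=2, c1=3)

first divergence at macro-step: 1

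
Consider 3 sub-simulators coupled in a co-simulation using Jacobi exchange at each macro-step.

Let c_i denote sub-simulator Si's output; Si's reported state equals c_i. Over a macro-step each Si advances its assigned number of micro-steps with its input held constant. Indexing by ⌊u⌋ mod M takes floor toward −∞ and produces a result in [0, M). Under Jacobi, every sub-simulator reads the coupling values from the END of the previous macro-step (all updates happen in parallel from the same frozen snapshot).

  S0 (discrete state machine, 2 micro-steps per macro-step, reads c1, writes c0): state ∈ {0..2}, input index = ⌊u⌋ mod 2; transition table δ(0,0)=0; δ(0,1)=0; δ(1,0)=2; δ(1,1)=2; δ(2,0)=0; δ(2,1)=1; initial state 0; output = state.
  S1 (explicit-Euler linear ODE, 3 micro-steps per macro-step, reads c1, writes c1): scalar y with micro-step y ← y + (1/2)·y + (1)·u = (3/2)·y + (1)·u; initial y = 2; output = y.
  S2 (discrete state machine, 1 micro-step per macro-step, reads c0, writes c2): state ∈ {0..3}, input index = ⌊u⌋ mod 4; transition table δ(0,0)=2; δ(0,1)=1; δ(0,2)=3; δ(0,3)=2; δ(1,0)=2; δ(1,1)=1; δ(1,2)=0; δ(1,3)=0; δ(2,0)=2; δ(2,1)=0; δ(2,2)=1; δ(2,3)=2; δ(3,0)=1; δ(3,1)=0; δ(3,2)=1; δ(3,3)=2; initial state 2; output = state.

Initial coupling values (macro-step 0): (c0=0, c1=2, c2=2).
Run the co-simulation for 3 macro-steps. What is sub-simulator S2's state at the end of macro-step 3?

macro 1: S0 reads c1=2 → after 2×micro: 0; S1 reads c1=2 → after 3×micro: 65/4; S2 reads c0=0 → after 1×micro: 2 ⇒ (c0=0, c1=65/4, c2=2)
macro 2: S0 reads c1=65/4 → after 2×micro: 0; S1 reads c1=65/4 → after 3×micro: 4225/32; S2 reads c0=0 → after 1×micro: 2 ⇒ (c0=0, c1=4225/32, c2=2)
macro 3: S0 reads c1=4225/32 → after 2×micro: 0; S1 reads c1=4225/32 → after 3×micro: 274625/256; S2 reads c0=0 → after 1×micro: 2 ⇒ (c0=0, c1=274625/256, c2=2)

S2 state at macro-step 3 = 2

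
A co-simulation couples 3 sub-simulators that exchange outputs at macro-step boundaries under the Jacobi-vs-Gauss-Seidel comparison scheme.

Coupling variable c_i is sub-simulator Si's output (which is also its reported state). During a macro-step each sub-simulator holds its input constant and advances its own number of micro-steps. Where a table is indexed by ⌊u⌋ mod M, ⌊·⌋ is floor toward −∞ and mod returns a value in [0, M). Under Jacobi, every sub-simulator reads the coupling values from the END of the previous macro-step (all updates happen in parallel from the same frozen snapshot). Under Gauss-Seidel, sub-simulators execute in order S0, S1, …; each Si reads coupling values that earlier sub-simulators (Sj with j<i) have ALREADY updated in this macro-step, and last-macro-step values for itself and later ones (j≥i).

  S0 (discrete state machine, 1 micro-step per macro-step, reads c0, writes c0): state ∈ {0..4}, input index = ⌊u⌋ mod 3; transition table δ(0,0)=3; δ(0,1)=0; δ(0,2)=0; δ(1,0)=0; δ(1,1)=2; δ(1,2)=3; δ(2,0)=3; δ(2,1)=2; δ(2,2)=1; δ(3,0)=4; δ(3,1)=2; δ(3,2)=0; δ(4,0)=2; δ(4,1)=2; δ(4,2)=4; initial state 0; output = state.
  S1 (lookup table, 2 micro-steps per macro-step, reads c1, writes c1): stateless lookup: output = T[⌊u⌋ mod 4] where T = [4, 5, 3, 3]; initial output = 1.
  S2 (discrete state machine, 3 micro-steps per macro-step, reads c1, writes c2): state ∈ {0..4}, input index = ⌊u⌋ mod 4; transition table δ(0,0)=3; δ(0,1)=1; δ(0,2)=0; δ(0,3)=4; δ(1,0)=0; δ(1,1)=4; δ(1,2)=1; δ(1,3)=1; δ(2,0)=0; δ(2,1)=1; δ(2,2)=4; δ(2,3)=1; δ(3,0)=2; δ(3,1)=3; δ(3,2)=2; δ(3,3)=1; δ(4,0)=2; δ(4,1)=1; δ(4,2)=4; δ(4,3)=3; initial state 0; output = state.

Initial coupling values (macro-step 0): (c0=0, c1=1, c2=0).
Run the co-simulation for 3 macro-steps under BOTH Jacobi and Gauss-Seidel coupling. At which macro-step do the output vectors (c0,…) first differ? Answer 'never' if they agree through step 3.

first divergence at macro-step: never

[Jacobi] macro 1: S0 reads c0=0 → after 1×micro: 3; S1 reads c1=1 → after 2×micro: 5; S2 reads c1=1 → after 3×micro: 1 ⇒ (c0=3, c1=5, c2=1)
[Jacobi] macro 2: S0 reads c0=3 → after 1×micro: 4; S1 reads c1=5 → after 2×micro: 5; S2 reads c1=5 → after 3×micro: 4 ⇒ (c0=4, c1=5, c2=4)
[Jacobi] macro 3: S0 reads c0=4 → after 1×micro: 2; S1 reads c1=5 → after 2×micro: 5; S2 reads c1=5 → after 3×micro: 1 ⇒ (c0=2, c1=5, c2=1)
[Gauss-Seidel] macro 1: S0 reads c0=0 → after 1×micro: 3; S1 reads c1=1 → after 2×micro: 5; S2 reads c1=5 → after 3×micro: 1 ⇒ (c0=3, c1=5, c2=1)
[Gauss-Seidel] macro 2: S0 reads c0=3 → after 1×micro: 4; S1 reads c1=5 → after 2×micro: 5; S2 reads c1=5 → after 3×micro: 4 ⇒ (c0=4, c1=5, c2=4)
[Gauss-Seidel] macro 3: S0 reads c0=4 → after 1×micro: 2; S1 reads c1=5 → after 2×micro: 5; S2 reads c1=5 → after 3×micro: 1 ⇒ (c0=2, c1=5, c2=1)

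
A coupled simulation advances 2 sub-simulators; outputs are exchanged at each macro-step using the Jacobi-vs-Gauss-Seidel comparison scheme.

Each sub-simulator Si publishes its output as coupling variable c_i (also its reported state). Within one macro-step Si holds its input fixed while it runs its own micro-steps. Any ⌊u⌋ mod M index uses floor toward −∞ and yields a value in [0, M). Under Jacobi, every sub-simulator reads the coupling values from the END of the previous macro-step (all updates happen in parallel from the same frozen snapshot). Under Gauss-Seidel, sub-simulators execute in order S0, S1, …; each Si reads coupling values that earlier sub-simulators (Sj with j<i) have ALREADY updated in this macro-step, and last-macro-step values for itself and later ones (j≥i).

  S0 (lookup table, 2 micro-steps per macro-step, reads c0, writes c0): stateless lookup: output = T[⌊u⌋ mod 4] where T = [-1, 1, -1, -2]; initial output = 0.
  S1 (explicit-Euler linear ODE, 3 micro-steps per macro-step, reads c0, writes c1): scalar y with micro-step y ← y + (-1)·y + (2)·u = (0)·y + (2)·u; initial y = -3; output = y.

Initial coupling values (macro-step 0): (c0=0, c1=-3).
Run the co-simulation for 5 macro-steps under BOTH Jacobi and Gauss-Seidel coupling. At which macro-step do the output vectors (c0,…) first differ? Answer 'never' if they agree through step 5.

[Jacobi] macro 1: S0 reads c0=0 → after 2×micro: -1; S1 reads c0=0 → after 3×micro: 0 ⇒ (c0=-1, c1=0)
[Jacobi] macro 2: S0 reads c0=-1 → after 2×micro: -2; S1 reads c0=-1 → after 3×micro: -2 ⇒ (c0=-2, c1=-2)
[Jacobi] macro 3: S0 reads c0=-2 → after 2×micro: -1; S1 reads c0=-2 → after 3×micro: -4 ⇒ (c0=-1, c1=-4)
[Jacobi] macro 4: S0 reads c0=-1 → after 2×micro: -2; S1 reads c0=-1 → after 3×micro: -2 ⇒ (c0=-2, c1=-2)
[Jacobi] macro 5: S0 reads c0=-2 → after 2×micro: -1; S1 reads c0=-2 → after 3×micro: -4 ⇒ (c0=-1, c1=-4)
[Gauss-Seidel] macro 1: S0 reads c0=0 → after 2×micro: -1; S1 reads c0=-1 → after 3×micro: -2 ⇒ (c0=-1, c1=-2)
[Gauss-Seidel] macro 2: S0 reads c0=-1 → after 2×micro: -2; S1 reads c0=-2 → after 3×micro: -4 ⇒ (c0=-2, c1=-4)
[Gauss-Seidel] macro 3: S0 reads c0=-2 → after 2×micro: -1; S1 reads c0=-1 → after 3×micro: -2 ⇒ (c0=-1, c1=-2)
[Gauss-Seidel] macro 4: S0 reads c0=-1 → after 2×micro: -2; S1 reads c0=-2 → after 3×micro: -4 ⇒ (c0=-2, c1=-4)
[Gauss-Seidel] macro 5: S0 reads c0=-2 → after 2×micro: -1; S1 reads c0=-1 → after 3×micro: -2 ⇒ (c0=-1, c1=-2)

first divergence at macro-step: 1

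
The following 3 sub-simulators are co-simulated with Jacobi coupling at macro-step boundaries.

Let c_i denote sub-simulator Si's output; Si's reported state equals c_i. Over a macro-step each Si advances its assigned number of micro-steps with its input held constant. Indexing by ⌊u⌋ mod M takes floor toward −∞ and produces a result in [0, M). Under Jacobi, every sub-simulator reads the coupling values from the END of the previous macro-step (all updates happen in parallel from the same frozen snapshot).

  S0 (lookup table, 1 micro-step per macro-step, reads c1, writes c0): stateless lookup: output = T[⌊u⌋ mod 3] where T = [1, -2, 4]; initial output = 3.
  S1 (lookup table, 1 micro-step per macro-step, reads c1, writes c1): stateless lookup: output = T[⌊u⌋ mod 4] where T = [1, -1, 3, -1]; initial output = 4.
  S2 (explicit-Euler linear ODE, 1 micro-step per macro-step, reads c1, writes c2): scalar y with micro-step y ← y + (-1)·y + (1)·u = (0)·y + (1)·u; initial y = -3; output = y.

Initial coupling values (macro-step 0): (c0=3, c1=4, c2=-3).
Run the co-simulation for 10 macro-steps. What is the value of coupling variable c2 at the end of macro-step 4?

c2 at macro-step 4 = -1

macro 1: S0 reads c1=4 → after 1×micro: -2; S1 reads c1=4 → after 1×micro: 1; S2 reads c1=4 → after 1×micro: 4 ⇒ (c0=-2, c1=1, c2=4)
macro 2: S0 reads c1=1 → after 1×micro: -2; S1 reads c1=1 → after 1×micro: -1; S2 reads c1=1 → after 1×micro: 1 ⇒ (c0=-2, c1=-1, c2=1)
macro 3: S0 reads c1=-1 → after 1×micro: 4; S1 reads c1=-1 → after 1×micro: -1; S2 reads c1=-1 → after 1×micro: -1 ⇒ (c0=4, c1=-1, c2=-1)
macro 4: S0 reads c1=-1 → after 1×micro: 4; S1 reads c1=-1 → after 1×micro: -1; S2 reads c1=-1 → after 1×micro: -1 ⇒ (c0=4, c1=-1, c2=-1)
macro 5: S0 reads c1=-1 → after 1×micro: 4; S1 reads c1=-1 → after 1×micro: -1; S2 reads c1=-1 → after 1×micro: -1 ⇒ (c0=4, c1=-1, c2=-1)
macro 6: S0 reads c1=-1 → after 1×micro: 4; S1 reads c1=-1 → after 1×micro: -1; S2 reads c1=-1 → after 1×micro: -1 ⇒ (c0=4, c1=-1, c2=-1)
macro 7: S0 reads c1=-1 → after 1×micro: 4; S1 reads c1=-1 → after 1×micro: -1; S2 reads c1=-1 → after 1×micro: -1 ⇒ (c0=4, c1=-1, c2=-1)
macro 8: S0 reads c1=-1 → after 1×micro: 4; S1 reads c1=-1 → after 1×micro: -1; S2 reads c1=-1 → after 1×micro: -1 ⇒ (c0=4, c1=-1, c2=-1)
macro 9: S0 reads c1=-1 → after 1×micro: 4; S1 reads c1=-1 → after 1×micro: -1; S2 reads c1=-1 → after 1×micro: -1 ⇒ (c0=4, c1=-1, c2=-1)
macro 10: S0 reads c1=-1 → after 1×micro: 4; S1 reads c1=-1 → after 1×micro: -1; S2 reads c1=-1 → after 1×micro: -1 ⇒ (c0=4, c1=-1, c2=-1)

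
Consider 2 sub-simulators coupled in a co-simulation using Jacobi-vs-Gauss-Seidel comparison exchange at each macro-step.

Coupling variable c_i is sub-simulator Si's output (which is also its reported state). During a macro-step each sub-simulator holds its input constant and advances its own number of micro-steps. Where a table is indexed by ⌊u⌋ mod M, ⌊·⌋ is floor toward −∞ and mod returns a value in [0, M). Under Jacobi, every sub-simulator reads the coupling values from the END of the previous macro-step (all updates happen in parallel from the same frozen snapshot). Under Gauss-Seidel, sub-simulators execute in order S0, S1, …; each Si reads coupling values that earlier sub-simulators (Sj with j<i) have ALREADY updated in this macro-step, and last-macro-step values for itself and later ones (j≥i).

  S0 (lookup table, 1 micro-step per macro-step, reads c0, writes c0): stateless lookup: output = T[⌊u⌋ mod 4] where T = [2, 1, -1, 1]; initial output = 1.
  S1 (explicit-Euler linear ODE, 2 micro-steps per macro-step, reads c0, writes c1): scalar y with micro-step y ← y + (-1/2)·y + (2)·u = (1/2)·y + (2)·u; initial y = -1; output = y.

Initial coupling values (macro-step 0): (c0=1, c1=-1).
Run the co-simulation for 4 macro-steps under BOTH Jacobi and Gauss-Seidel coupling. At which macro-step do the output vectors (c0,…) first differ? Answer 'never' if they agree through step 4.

[Jacobi] macro 1: S0 reads c0=1 → after 1×micro: 1; S1 reads c0=1 → after 2×micro: 11/4 ⇒ (c0=1, c1=11/4)
[Jacobi] macro 2: S0 reads c0=1 → after 1×micro: 1; S1 reads c0=1 → after 2×micro: 59/16 ⇒ (c0=1, c1=59/16)
[Jacobi] macro 3: S0 reads c0=1 → after 1×micro: 1; S1 reads c0=1 → after 2×micro: 251/64 ⇒ (c0=1, c1=251/64)
[Jacobi] macro 4: S0 reads c0=1 → after 1×micro: 1; S1 reads c0=1 → after 2×micro: 1019/256 ⇒ (c0=1, c1=1019/256)
[Gauss-Seidel] macro 1: S0 reads c0=1 → after 1×micro: 1; S1 reads c0=1 → after 2×micro: 11/4 ⇒ (c0=1, c1=11/4)
[Gauss-Seidel] macro 2: S0 reads c0=1 → after 1×micro: 1; S1 reads c0=1 → after 2×micro: 59/16 ⇒ (c0=1, c1=59/16)
[Gauss-Seidel] macro 3: S0 reads c0=1 → after 1×micro: 1; S1 reads c0=1 → after 2×micro: 251/64 ⇒ (c0=1, c1=251/64)
[Gauss-Seidel] macro 4: S0 reads c0=1 → after 1×micro: 1; S1 reads c0=1 → after 2×micro: 1019/256 ⇒ (c0=1, c1=1019/256)

first divergence at macro-step: never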